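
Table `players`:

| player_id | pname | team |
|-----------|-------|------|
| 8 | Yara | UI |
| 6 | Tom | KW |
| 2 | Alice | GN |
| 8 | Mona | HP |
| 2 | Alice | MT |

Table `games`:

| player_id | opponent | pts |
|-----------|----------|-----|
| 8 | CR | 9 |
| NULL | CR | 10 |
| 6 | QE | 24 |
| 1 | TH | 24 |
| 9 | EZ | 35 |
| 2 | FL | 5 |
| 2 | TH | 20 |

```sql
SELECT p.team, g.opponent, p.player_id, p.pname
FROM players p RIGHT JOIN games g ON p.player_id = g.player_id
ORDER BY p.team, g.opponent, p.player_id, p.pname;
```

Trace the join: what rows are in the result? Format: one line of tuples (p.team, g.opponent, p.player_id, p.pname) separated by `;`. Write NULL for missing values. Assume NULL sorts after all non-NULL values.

RIGHT JOIN keeps every row from `games`; unmatched rows get NULL for `players`'s columns.
Matching on p.player_id = g.player_id. A NULL in a compared column never satisfies the condition.
- p row (player_id=8): matches 1 g row(s) → 1 output row(s).
- p row (player_id=6): matches 1 g row(s) → 1 output row(s).
- p row (player_id=2): matches 2 g row(s) → 2 output row(s).
- p row (player_id=8): matches 1 g row(s) → 1 output row(s).
- p row (player_id=2): matches 2 g row(s) → 2 output row(s).
- 3 row(s) from g found no p partner → padded with NULL.
After projecting and ordering:
p.team | g.opponent | p.player_id | p.pname
GN | FL | 2 | Alice
GN | TH | 2 | Alice
HP | CR | 8 | Mona
KW | QE | 6 | Tom
MT | FL | 2 | Alice
MT | TH | 2 | Alice
UI | CR | 8 | Yara
NULL | CR | NULL | NULL
NULL | EZ | NULL | NULL
NULL | TH | NULL | NULL

(GN, FL, 2, Alice); (GN, TH, 2, Alice); (HP, CR, 8, Mona); (KW, QE, 6, Tom); (MT, FL, 2, Alice); (MT, TH, 2, Alice); (UI, CR, 8, Yara); (NULL, CR, NULL, NULL); (NULL, EZ, NULL, NULL); (NULL, TH, NULL, NULL)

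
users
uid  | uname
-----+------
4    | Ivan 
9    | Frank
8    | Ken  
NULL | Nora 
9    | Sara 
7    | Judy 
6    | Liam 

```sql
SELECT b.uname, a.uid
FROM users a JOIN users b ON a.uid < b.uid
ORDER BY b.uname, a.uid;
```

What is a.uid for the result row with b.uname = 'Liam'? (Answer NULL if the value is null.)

4

INNER JOIN keeps only pairs where the ON condition holds.
Matching on a.uid < b.uid. A NULL in a compared column never satisfies the condition.
Matched pairs: 14.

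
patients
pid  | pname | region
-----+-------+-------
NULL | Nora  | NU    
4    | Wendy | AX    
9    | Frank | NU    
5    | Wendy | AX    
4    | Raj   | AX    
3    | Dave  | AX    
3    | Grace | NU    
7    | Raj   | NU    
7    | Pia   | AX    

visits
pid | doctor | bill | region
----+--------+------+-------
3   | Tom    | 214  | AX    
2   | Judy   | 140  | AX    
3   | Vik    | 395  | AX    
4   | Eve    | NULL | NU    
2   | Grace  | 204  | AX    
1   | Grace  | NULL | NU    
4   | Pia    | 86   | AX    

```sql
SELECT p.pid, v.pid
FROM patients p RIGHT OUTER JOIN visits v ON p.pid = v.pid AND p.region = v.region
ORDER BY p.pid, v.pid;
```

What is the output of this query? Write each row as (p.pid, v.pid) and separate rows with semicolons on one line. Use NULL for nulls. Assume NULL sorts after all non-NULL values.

(3, 3); (3, 3); (4, 4); (4, 4); (NULL, 1); (NULL, 2); (NULL, 2); (NULL, 4)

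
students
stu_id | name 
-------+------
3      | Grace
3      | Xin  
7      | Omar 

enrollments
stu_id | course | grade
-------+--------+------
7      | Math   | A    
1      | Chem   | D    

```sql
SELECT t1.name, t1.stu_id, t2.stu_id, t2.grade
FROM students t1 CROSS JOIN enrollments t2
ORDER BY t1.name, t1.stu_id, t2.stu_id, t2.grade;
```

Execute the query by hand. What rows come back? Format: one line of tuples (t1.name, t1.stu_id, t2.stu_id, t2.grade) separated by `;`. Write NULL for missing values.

(Grace, 3, 1, D); (Grace, 3, 7, A); (Omar, 7, 1, D); (Omar, 7, 7, A); (Xin, 3, 1, D); (Xin, 3, 7, A)

CROSS JOIN pairs every row of `students` with every row of `enrollments`: 3 × 2 = 6 rows.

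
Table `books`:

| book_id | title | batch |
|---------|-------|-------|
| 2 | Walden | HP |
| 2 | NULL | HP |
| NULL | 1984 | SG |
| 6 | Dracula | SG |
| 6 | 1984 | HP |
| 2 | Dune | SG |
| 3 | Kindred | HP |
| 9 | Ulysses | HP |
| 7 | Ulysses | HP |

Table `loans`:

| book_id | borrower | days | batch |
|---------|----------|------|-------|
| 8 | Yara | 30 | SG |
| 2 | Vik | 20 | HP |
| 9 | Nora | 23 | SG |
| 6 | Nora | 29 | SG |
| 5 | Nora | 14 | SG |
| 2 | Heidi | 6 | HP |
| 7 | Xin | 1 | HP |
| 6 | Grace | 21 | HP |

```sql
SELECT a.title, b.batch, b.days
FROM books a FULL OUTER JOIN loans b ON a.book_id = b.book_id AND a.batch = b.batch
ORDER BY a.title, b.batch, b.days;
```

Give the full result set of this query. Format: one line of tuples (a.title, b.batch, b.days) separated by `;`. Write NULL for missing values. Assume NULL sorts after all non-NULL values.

FULL OUTER JOIN keeps every row from both sides; unmatched rows get NULL for the other side's columns.
Matching on a.book_id = b.book_id AND a.batch = b.batch. A NULL in a compared column never satisfies the condition.
- a[0] book_id=2, batch=HP → 2 match(es) in b → 2 row(s).
- a[1] book_id=2, batch=HP → 2 match(es) in b → 2 row(s).
- a[2] book_id=NULL, batch=SG → no match; kept with NULLs on the b side.
- a[3] book_id=6, batch=SG → 1 match(es) in b → 1 row(s).
- a[4] book_id=6, batch=HP → 1 match(es) in b → 1 row(s).
- a[5] book_id=2, batch=SG → no match; kept with NULLs on the b side.
- a[6] book_id=3, batch=HP → no match; kept with NULLs on the b side.
- a[7] book_id=9, batch=HP → no match; kept with NULLs on the b side.
- a[8] book_id=7, batch=HP → 1 match(es) in b → 1 row(s).
- 3 row(s) from b found no a partner → padded with NULL.

(1984, HP, 21); (1984, NULL, NULL); (Dracula, SG, 29); (Dune, NULL, NULL); (Kindred, NULL, NULL); (Ulysses, HP, 1); (Ulysses, NULL, NULL); (Walden, HP, 6); (Walden, HP, 20); (NULL, HP, 6); (NULL, HP, 20); (NULL, SG, 14); (NULL, SG, 23); (NULL, SG, 30)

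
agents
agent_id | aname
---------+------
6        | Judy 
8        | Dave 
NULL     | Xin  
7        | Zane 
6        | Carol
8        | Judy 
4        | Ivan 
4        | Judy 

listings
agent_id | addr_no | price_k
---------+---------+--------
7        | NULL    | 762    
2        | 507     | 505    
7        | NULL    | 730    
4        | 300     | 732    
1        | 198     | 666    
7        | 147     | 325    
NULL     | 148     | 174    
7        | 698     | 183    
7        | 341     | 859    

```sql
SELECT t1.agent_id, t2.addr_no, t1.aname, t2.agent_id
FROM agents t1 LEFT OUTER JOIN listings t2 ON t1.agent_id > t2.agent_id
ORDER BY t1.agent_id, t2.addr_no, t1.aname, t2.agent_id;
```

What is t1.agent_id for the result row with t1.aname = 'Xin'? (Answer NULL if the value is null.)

NULL

LEFT JOIN keeps every row from `agents`; unmatched rows get NULL for `listings`'s columns.
Matching on t1.agent_id > t2.agent_id. A NULL in a compared column never satisfies the condition.
- agent_id=6: 3 matching t2 row(s), so 3 row(s) emitted.
- agent_id=8: 8 matching t2 row(s), so 8 row(s) emitted.
- agent_id=NULL: no t2 row matches, row kept with t2 columns NULL.
- agent_id=7: 3 matching t2 row(s), so 3 row(s) emitted.
- agent_id=6: 3 matching t2 row(s), so 3 row(s) emitted.
- agent_id=8: 8 matching t2 row(s), so 8 row(s) emitted.
- agent_id=4: 2 matching t2 row(s), so 2 row(s) emitted.
- agent_id=4: 2 matching t2 row(s), so 2 row(s) emitted.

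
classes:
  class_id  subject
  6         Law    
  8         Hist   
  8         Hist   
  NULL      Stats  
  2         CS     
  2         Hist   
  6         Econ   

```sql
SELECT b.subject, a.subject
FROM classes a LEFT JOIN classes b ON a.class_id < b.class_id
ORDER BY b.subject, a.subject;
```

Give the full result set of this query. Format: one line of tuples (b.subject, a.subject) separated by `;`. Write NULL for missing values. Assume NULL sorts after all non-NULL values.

(Econ, CS); (Econ, Hist); (Hist, CS); (Hist, CS); (Hist, Econ); (Hist, Econ); (Hist, Hist); (Hist, Hist); (Hist, Law); (Hist, Law); (Law, CS); (Law, Hist); (NULL, Hist); (NULL, Hist); (NULL, Stats)

LEFT JOIN keeps every row from `classes a`; unmatched rows get NULL for `classes b`'s columns.
Matching on a.class_id < b.class_id. A NULL in a compared column never satisfies the condition.
- class_id=6: 2 matching b row(s), so 2 row(s) emitted.
- class_id=8: no b row matches, row kept with b columns NULL.
- class_id=8: no b row matches, row kept with b columns NULL.
- class_id=NULL: no b row matches, row kept with b columns NULL.
- class_id=2: 4 matching b row(s), so 4 row(s) emitted.
- class_id=2: 4 matching b row(s), so 4 row(s) emitted.
- class_id=6: 2 matching b row(s), so 2 row(s) emitted.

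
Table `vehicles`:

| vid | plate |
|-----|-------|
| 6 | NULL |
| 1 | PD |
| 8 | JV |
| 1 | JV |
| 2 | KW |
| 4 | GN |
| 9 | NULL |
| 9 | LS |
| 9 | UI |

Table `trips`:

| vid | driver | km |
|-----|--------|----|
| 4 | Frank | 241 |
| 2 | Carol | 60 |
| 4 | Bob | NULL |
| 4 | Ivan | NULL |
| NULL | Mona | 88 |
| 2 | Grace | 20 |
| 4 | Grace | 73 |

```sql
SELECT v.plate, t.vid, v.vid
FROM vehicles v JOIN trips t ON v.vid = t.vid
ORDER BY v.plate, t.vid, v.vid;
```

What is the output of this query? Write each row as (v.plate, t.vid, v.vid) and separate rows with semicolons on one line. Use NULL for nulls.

INNER JOIN keeps only pairs where the ON condition holds.
Matching on v.vid = t.vid. A NULL in a compared column never satisfies the condition.
- vid=6: no matching t row, dropped.
- vid=1: no matching t row, dropped.
- vid=8: no matching t row, dropped.
- vid=1: no matching t row, dropped.
- vid=2: 2 matching t row(s), so 2 row(s) emitted.
- vid=4: 4 matching t row(s), so 4 row(s) emitted.
- vid=9: no matching t row, dropped.
- vid=9: no matching t row, dropped.
- vid=9: no matching t row, dropped.
After projecting and ordering:
v.plate | t.vid | v.vid
GN | 4 | 4
GN | 4 | 4
GN | 4 | 4
GN | 4 | 4
KW | 2 | 2
KW | 2 | 2

(GN, 4, 4); (GN, 4, 4); (GN, 4, 4); (GN, 4, 4); (KW, 2, 2); (KW, 2, 2)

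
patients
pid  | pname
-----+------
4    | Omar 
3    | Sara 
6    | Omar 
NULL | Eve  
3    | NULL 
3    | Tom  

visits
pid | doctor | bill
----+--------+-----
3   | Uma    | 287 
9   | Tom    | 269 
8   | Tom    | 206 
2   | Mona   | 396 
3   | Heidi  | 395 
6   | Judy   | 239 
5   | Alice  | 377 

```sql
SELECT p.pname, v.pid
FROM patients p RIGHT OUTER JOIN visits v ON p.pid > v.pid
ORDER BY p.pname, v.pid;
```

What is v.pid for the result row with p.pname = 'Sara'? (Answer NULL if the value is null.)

RIGHT JOIN keeps every row from `visits`; unmatched rows get NULL for `patients`'s columns.
Matching on p.pid > v.pid. A NULL in a compared column never satisfies the condition.
- p[0] pid=4 → 3 match(es) in v → 3 row(s).
- p[1] pid=3 → 1 match(es) in v → 1 row(s).
- p[2] pid=6 → 4 match(es) in v → 4 row(s).
- p[3] pid=NULL → no match.
- p[4] pid=3 → 1 match(es) in v → 1 row(s).
- p[5] pid=3 → 1 match(es) in v → 1 row(s).
- 3 v row(s) had no p match → kept, p columns NULL.

2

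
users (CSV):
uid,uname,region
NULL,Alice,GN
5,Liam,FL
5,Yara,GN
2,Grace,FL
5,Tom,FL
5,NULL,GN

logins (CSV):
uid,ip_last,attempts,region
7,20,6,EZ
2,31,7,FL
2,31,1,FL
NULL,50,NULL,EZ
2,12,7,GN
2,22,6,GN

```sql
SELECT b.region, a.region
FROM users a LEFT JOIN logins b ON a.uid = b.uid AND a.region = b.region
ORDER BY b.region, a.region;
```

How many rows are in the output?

LEFT JOIN keeps every row from `users`; unmatched rows get NULL for `logins`'s columns.
Matching on a.uid = b.uid AND a.region = b.region. A NULL in a compared column never satisfies the condition.
- a (uid=NULL, region=GN) has no partner → padded with NULL.
- a (uid=5, region=FL) has no partner → padded with NULL.
- a (uid=5, region=GN) has no partner → padded with NULL.
- a (uid=2, region=FL) pairs with 2 row(s) of b.
- a (uid=5, region=FL) has no partner → padded with NULL.
- a (uid=5, region=GN) has no partner → padded with NULL.
Total: 2 matched + 5 padded = 7 rows.

7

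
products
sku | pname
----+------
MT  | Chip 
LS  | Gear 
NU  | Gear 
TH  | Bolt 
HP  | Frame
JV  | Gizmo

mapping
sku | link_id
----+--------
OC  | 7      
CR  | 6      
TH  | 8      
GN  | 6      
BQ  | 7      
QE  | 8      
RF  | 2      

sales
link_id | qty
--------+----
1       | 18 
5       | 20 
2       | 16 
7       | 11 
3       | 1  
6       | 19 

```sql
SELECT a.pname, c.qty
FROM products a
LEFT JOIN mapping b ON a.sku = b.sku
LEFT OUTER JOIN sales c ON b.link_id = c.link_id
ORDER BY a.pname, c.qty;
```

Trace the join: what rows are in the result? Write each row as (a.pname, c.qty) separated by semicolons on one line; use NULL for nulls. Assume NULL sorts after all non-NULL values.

Step 1 — a LEFT JOIN b on sku → 6 row(s).
Then LEFT JOIN `sales c` on link_id: each of those 6 rows is kept; rows whose b.link_id has no match in c get NULL for c's columns.

(Bolt, NULL); (Chip, NULL); (Frame, NULL); (Gear, NULL); (Gear, NULL); (Gizmo, NULL)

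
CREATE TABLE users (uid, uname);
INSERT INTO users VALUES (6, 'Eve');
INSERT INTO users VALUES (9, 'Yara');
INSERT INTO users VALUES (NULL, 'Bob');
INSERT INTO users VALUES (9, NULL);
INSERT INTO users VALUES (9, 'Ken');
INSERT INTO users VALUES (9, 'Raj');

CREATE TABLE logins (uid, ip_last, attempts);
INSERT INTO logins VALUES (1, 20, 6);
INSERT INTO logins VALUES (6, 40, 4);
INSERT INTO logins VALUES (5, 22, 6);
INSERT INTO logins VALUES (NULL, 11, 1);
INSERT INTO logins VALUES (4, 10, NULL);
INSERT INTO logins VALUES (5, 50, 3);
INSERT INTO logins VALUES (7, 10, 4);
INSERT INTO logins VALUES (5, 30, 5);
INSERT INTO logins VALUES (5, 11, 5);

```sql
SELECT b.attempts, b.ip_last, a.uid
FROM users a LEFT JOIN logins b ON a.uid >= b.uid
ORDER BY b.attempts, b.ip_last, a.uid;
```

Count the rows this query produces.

40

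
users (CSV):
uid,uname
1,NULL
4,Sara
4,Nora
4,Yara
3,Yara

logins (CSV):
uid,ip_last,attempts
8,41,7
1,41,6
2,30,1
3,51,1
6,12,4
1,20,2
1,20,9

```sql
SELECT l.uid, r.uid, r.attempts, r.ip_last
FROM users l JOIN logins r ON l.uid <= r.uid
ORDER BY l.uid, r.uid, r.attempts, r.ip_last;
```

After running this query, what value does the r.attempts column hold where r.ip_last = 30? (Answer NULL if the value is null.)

1

INNER JOIN keeps only pairs where the ON condition holds.
Matching on l.uid <= r.uid.
- l (uid=1) pairs with 7 row(s) of r.
- l (uid=4) pairs with 2 row(s) of r.
- l (uid=4) pairs with 2 row(s) of r.
- l (uid=4) pairs with 2 row(s) of r.
- l (uid=3) pairs with 3 row(s) of r.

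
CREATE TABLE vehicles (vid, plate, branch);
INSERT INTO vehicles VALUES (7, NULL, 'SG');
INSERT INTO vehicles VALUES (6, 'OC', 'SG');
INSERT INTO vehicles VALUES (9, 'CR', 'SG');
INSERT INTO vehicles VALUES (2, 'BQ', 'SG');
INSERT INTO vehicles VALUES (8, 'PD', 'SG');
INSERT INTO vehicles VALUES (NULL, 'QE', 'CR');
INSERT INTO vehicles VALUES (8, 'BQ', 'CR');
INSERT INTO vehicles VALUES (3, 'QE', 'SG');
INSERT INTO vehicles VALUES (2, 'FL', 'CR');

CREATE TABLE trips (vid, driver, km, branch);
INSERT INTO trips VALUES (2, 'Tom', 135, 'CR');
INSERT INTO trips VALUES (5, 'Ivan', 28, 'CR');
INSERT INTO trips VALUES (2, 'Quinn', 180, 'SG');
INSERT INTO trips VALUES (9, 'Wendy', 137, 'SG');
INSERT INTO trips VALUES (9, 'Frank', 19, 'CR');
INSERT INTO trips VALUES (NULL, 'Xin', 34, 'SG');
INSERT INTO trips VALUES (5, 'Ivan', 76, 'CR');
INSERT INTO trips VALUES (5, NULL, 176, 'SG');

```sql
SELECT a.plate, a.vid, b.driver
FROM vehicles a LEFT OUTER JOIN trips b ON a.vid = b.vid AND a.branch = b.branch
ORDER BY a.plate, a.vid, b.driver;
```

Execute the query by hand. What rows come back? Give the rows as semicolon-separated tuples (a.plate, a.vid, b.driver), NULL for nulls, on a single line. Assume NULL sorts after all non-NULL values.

LEFT JOIN keeps every row from `vehicles`; unmatched rows get NULL for `trips`'s columns.
Matching on a.vid = b.vid AND a.branch = b.branch. A NULL in a compared column never satisfies the condition.
- vid=7, branch=SG: no b row matches, row kept with b columns NULL.
- vid=6, branch=SG: no b row matches, row kept with b columns NULL.
- vid=9, branch=SG: 1 matching b row(s), so 1 row(s) emitted.
- vid=2, branch=SG: 1 matching b row(s), so 1 row(s) emitted.
- vid=8, branch=SG: no b row matches, row kept with b columns NULL.
- vid=NULL, branch=CR: no b row matches, row kept with b columns NULL.
- vid=8, branch=CR: no b row matches, row kept with b columns NULL.
- vid=3, branch=SG: no b row matches, row kept with b columns NULL.
- vid=2, branch=CR: 1 matching b row(s), so 1 row(s) emitted.
After projecting and ordering:
a.plate | a.vid | b.driver
BQ | 2 | Quinn
BQ | 8 | NULL
CR | 9 | Wendy
FL | 2 | Tom
OC | 6 | NULL
PD | 8 | NULL
QE | 3 | NULL
QE | NULL | NULL
NULL | 7 | NULL

(BQ, 2, Quinn); (BQ, 8, NULL); (CR, 9, Wendy); (FL, 2, Tom); (OC, 6, NULL); (PD, 8, NULL); (QE, 3, NULL); (QE, NULL, NULL); (NULL, 7, NULL)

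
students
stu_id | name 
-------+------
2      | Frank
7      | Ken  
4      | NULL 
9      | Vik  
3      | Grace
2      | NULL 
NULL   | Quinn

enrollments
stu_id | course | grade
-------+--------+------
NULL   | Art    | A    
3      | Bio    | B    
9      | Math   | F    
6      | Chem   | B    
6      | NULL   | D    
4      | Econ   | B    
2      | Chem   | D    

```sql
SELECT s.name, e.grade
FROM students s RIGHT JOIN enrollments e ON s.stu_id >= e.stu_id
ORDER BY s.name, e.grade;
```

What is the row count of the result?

19

RIGHT JOIN keeps every row from `enrollments`; unmatched rows get NULL for `students`'s columns.
Matching on s.stu_id >= e.stu_id. A NULL in a compared column never satisfies the condition.
- s row (stu_id=2): matches 1 e row(s) → 1 output row(s).
- s row (stu_id=7): matches 5 e row(s) → 5 output row(s).
- s row (stu_id=4): matches 3 e row(s) → 3 output row(s).
- s row (stu_id=9): matches 6 e row(s) → 6 output row(s).
- s row (stu_id=3): matches 2 e row(s) → 2 output row(s).
- s row (stu_id=2): matches 1 e row(s) → 1 output row(s).
- s row (stu_id=NULL): no match.
- 1 e row(s) had no s match → kept, s columns NULL.
Total: 18 matched + 1 padded = 19 rows.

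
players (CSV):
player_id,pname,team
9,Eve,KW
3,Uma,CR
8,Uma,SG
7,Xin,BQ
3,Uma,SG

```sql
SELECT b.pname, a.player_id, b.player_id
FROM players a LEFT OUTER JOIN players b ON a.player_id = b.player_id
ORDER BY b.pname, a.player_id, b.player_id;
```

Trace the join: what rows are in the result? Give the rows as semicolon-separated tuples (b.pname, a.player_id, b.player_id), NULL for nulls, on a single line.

LEFT JOIN keeps every row from `players a`; unmatched rows get NULL for `players b`'s columns.
Matching on a.player_id = b.player_id.
- a (player_id=9) pairs with 1 row(s) of b.
- a (player_id=3) pairs with 2 row(s) of b.
- a (player_id=8) pairs with 1 row(s) of b.
- a (player_id=7) pairs with 1 row(s) of b.
- a (player_id=3) pairs with 2 row(s) of b.
After projecting and ordering:
b.pname | a.player_id | b.player_id
Eve | 9 | 9
Uma | 3 | 3
Uma | 3 | 3
Uma | 3 | 3
Uma | 3 | 3
Uma | 8 | 8
Xin | 7 | 7

(Eve, 9, 9); (Uma, 3, 3); (Uma, 3, 3); (Uma, 3, 3); (Uma, 3, 3); (Uma, 8, 8); (Xin, 7, 7)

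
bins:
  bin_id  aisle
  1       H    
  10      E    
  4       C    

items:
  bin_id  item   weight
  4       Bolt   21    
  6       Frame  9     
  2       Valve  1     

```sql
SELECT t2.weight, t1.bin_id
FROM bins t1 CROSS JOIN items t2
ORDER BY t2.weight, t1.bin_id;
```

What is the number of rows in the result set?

CROSS JOIN pairs every row of `bins` with every row of `items`: 3 × 3 = 9 rows.

9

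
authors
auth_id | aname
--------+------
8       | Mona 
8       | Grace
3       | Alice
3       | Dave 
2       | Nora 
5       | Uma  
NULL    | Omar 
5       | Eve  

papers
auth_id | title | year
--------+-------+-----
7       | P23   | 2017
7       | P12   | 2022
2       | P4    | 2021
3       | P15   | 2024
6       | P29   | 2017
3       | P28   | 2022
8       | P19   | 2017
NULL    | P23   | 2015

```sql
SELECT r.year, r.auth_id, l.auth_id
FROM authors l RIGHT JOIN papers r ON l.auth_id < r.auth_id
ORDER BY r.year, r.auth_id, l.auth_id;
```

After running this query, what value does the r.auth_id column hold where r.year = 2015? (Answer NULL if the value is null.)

RIGHT JOIN keeps every row from `papers`; unmatched rows get NULL for `authors`'s columns.
Matching on l.auth_id < r.auth_id. A NULL in a compared column never satisfies the condition.
Matched pairs: 22; unmatched r rows kept: 2.

NULL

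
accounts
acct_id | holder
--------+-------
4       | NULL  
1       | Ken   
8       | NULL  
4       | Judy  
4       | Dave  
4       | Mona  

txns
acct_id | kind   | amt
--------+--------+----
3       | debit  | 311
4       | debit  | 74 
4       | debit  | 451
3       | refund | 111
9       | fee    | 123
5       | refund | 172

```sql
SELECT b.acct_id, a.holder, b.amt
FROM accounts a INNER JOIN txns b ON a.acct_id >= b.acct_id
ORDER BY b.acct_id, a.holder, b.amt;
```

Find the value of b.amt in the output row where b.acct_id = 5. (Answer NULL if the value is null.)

INNER JOIN keeps only pairs where the ON condition holds.
Matching on a.acct_id >= b.acct_id.
- a row (acct_id=4): matches 4 b row(s) → 4 output row(s).
- a row (acct_id=1): no match → dropped.
- a row (acct_id=8): matches 5 b row(s) → 5 output row(s).
- a row (acct_id=4): matches 4 b row(s) → 4 output row(s).
- a row (acct_id=4): matches 4 b row(s) → 4 output row(s).
- a row (acct_id=4): matches 4 b row(s) → 4 output row(s).

172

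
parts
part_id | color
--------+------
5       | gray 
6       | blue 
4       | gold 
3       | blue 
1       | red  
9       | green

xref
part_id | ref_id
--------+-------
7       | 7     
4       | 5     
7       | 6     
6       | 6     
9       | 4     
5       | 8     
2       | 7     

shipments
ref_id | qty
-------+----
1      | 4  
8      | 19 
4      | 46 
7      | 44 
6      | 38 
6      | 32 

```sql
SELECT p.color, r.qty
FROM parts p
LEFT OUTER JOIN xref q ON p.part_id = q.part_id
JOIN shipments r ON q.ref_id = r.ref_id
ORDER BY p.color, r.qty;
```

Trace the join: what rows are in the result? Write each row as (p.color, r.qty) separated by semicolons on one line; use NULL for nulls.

(blue, 32); (blue, 38); (gray, 19); (green, 46)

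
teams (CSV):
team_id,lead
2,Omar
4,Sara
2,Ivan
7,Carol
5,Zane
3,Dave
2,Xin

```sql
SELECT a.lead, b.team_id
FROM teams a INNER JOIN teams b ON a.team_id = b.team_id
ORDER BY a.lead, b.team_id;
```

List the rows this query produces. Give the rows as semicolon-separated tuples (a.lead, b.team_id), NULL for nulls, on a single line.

(Carol, 7); (Dave, 3); (Ivan, 2); (Ivan, 2); (Ivan, 2); (Omar, 2); (Omar, 2); (Omar, 2); (Sara, 4); (Xin, 2); (Xin, 2); (Xin, 2); (Zane, 5)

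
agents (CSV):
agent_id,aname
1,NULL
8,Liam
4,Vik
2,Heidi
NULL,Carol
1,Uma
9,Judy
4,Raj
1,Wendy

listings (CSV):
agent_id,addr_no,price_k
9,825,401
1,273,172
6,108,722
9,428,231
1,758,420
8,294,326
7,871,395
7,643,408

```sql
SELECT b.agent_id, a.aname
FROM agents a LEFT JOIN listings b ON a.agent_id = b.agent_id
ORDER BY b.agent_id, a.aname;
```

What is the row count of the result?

13

LEFT JOIN keeps every row from `agents`; unmatched rows get NULL for `listings`'s columns.
Matching on a.agent_id = b.agent_id. A NULL in a compared column never satisfies the condition.
- a row (agent_id=1): matches 2 b row(s) → 2 output row(s).
- a row (agent_id=8): matches 1 b row(s) → 1 output row(s).
- a row (agent_id=4): no match → kept, b columns NULL.
- a row (agent_id=2): no match → kept, b columns NULL.
- a row (agent_id=NULL): no match → kept, b columns NULL.
- a row (agent_id=1): matches 2 b row(s) → 2 output row(s).
- a row (agent_id=9): matches 2 b row(s) → 2 output row(s).
- a row (agent_id=4): no match → kept, b columns NULL.
- a row (agent_id=1): matches 2 b row(s) → 2 output row(s).
Total: 9 matched + 4 padded = 13 rows.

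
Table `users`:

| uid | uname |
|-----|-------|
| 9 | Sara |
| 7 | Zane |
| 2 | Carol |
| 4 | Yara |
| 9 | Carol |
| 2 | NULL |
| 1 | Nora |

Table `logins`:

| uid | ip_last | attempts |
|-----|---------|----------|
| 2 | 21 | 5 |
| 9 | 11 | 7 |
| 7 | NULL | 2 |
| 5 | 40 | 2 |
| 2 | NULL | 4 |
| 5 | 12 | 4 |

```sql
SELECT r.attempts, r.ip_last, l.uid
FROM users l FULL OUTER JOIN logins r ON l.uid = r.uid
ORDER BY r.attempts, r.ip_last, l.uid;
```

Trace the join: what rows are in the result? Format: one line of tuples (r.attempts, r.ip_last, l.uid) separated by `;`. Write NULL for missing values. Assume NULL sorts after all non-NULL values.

FULL OUTER JOIN keeps every row from both sides; unmatched rows get NULL for the other side's columns.
Matching on l.uid = r.uid.
Matched pairs: 7; unmatched l rows kept: 2; unmatched r rows kept: 2.

(2, 40, NULL); (2, NULL, 7); (4, 12, NULL); (4, NULL, 2); (4, NULL, 2); (5, 21, 2); (5, 21, 2); (7, 11, 9); (7, 11, 9); (NULL, NULL, 1); (NULL, NULL, 4)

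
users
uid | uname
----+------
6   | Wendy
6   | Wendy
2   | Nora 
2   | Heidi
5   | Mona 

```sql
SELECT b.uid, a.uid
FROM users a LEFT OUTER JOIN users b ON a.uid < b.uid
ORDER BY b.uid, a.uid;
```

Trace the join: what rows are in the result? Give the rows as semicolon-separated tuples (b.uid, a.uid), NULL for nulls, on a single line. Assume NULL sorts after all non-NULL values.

LEFT JOIN keeps every row from `users a`; unmatched rows get NULL for `users b`'s columns.
Matching on a.uid < b.uid.
Matched pairs: 8; unmatched a rows kept: 2.

(5, 2); (5, 2); (6, 2); (6, 2); (6, 2); (6, 2); (6, 5); (6, 5); (NULL, 6); (NULL, 6)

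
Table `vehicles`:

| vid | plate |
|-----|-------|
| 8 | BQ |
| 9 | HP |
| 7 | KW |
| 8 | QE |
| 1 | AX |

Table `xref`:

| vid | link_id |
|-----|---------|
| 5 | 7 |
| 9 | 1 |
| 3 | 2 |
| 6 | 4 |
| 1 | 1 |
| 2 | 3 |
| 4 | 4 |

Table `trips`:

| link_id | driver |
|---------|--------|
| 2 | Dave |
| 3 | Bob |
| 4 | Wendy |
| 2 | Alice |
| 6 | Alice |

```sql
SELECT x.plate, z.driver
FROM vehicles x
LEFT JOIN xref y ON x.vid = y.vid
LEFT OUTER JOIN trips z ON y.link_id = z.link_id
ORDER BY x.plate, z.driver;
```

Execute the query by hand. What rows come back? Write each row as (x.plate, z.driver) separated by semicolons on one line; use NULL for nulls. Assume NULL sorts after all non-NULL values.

(AX, NULL); (BQ, NULL); (HP, NULL); (KW, NULL); (QE, NULL)

Evaluate left to right. First `vehicles x LEFT JOIN xref y` on vid: 5 row(s).
Then LEFT JOIN `trips z` on link_id: each of those 5 rows is kept; rows whose y.link_id has no match in z get NULL for z's columns.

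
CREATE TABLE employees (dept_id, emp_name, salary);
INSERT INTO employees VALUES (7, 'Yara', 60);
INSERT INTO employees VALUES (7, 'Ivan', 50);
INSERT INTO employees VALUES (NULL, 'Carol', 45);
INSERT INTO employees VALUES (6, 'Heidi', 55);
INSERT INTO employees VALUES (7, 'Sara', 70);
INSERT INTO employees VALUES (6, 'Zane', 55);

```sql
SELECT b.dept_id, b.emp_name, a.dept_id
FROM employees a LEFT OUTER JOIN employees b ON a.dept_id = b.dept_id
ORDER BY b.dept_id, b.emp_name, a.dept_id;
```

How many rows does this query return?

14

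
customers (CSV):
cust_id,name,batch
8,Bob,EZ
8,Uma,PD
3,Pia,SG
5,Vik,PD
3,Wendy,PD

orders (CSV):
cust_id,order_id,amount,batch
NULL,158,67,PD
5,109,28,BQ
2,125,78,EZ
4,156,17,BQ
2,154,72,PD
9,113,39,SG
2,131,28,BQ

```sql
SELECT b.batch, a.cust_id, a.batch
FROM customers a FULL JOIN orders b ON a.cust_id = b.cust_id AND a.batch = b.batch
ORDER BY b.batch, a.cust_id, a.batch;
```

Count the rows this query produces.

12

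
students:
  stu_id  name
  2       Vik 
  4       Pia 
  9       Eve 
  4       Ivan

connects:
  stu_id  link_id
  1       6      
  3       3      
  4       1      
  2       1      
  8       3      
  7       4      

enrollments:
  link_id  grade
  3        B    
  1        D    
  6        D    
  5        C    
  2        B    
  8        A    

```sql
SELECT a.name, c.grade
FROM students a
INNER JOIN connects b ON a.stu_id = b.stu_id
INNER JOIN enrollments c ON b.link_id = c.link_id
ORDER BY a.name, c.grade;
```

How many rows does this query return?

3

Evaluate left to right. First `students a INNER JOIN connects b` on stu_id: 3 row(s).
Then INNER JOIN `enrollments c` on link_id: keep only rows whose b.link_id appears in c.
Result: 3 row(s).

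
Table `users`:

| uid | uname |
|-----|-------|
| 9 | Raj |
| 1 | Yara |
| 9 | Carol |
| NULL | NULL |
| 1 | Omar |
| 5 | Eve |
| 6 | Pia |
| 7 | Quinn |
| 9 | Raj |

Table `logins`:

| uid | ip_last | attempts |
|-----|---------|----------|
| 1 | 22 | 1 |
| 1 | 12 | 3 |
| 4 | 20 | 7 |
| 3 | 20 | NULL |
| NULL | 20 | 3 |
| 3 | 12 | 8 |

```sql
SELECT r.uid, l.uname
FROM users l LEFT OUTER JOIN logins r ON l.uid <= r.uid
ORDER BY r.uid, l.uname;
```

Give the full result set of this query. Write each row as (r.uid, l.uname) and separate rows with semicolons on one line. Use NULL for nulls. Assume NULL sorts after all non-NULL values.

LEFT JOIN keeps every row from `users`; unmatched rows get NULL for `logins`'s columns.
Matching on l.uid <= r.uid. A NULL in a compared column never satisfies the condition.
- uid=9: no r row matches, row kept with r columns NULL.
- uid=1: 5 matching r row(s), so 5 row(s) emitted.
- uid=9: no r row matches, row kept with r columns NULL.
- uid=NULL: no r row matches, row kept with r columns NULL.
- uid=1: 5 matching r row(s), so 5 row(s) emitted.
- uid=5: no r row matches, row kept with r columns NULL.
- uid=6: no r row matches, row kept with r columns NULL.
- uid=7: no r row matches, row kept with r columns NULL.
- uid=9: no r row matches, row kept with r columns NULL.

(1, Omar); (1, Omar); (1, Yara); (1, Yara); (3, Omar); (3, Omar); (3, Yara); (3, Yara); (4, Omar); (4, Yara); (NULL, Carol); (NULL, Eve); (NULL, Pia); (NULL, Quinn); (NULL, Raj); (NULL, Raj); (NULL, NULL)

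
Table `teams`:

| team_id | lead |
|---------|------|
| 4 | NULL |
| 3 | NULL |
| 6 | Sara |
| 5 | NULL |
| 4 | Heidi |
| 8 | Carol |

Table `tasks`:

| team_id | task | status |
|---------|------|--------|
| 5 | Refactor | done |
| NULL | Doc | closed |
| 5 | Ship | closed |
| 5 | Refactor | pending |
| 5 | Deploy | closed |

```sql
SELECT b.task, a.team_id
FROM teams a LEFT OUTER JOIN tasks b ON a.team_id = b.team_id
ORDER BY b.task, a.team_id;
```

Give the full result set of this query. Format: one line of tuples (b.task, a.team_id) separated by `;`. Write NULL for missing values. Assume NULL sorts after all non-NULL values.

(Deploy, 5); (Refactor, 5); (Refactor, 5); (Ship, 5); (NULL, 3); (NULL, 4); (NULL, 4); (NULL, 6); (NULL, 8)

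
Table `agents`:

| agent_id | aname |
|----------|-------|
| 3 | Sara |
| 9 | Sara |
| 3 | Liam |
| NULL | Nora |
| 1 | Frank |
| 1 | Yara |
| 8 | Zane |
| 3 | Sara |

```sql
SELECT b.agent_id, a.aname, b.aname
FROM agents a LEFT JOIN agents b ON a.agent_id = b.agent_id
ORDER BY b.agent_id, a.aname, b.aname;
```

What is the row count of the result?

16

LEFT JOIN keeps every row from `agents a`; unmatched rows get NULL for `agents b`'s columns.
Matching on a.agent_id = b.agent_id. A NULL in a compared column never satisfies the condition.
- agent_id=3: 3 matching b row(s), so 3 row(s) emitted.
- agent_id=9: 1 matching b row(s), so 1 row(s) emitted.
- agent_id=3: 3 matching b row(s), so 3 row(s) emitted.
- agent_id=NULL: no b row matches, row kept with b columns NULL.
- agent_id=1: 2 matching b row(s), so 2 row(s) emitted.
- agent_id=1: 2 matching b row(s), so 2 row(s) emitted.
- agent_id=8: 1 matching b row(s), so 1 row(s) emitted.
- agent_id=3: 3 matching b row(s), so 3 row(s) emitted.
Total: 15 matched + 1 padded = 16 rows.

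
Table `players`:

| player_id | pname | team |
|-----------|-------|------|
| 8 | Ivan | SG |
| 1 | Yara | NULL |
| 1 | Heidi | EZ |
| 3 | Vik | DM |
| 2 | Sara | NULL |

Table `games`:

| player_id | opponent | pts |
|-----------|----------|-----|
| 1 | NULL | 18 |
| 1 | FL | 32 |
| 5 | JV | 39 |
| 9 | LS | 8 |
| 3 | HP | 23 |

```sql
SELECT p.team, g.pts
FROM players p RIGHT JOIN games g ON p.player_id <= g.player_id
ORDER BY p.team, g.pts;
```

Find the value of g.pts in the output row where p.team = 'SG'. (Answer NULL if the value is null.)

8

RIGHT JOIN keeps every row from `games`; unmatched rows get NULL for `players`'s columns.
Matching on p.player_id <= g.player_id.
- player_id=8: 1 matching g row(s), so 1 row(s) emitted.
- player_id=1: 5 matching g row(s), so 5 row(s) emitted.
- player_id=1: 5 matching g row(s), so 5 row(s) emitted.
- player_id=3: 3 matching g row(s), so 3 row(s) emitted.
- player_id=2: 3 matching g row(s), so 3 row(s) emitted.
- every g row matched at least one p row.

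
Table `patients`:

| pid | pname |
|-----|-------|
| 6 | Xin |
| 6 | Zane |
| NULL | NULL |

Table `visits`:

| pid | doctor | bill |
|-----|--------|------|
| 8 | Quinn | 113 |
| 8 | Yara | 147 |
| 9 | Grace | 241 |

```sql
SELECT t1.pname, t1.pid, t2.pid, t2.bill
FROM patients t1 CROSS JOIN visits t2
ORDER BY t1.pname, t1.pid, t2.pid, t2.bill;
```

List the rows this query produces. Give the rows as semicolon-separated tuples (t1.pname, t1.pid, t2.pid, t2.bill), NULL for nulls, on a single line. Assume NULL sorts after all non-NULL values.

(Xin, 6, 8, 113); (Xin, 6, 8, 147); (Xin, 6, 9, 241); (Zane, 6, 8, 113); (Zane, 6, 8, 147); (Zane, 6, 9, 241); (NULL, NULL, 8, 113); (NULL, NULL, 8, 147); (NULL, NULL, 9, 241)

CROSS JOIN pairs every row of `patients` with every row of `visits`: 3 × 3 = 9 rows.
After projecting and ordering:
t1.pname | t1.pid | t2.pid | t2.bill
Xin | 6 | 8 | 113
Xin | 6 | 8 | 147
Xin | 6 | 9 | 241
Zane | 6 | 8 | 113
Zane | 6 | 8 | 147
Zane | 6 | 9 | 241
NULL | NULL | 8 | 113
NULL | NULL | 8 | 147
NULL | NULL | 9 | 241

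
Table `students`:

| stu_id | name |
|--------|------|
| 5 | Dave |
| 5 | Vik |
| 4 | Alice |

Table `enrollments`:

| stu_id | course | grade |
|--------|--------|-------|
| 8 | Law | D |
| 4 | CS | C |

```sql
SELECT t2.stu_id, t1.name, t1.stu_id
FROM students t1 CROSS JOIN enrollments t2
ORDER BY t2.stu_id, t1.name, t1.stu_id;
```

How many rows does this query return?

CROSS JOIN pairs every row of `students` with every row of `enrollments`: 3 × 2 = 6 rows.

6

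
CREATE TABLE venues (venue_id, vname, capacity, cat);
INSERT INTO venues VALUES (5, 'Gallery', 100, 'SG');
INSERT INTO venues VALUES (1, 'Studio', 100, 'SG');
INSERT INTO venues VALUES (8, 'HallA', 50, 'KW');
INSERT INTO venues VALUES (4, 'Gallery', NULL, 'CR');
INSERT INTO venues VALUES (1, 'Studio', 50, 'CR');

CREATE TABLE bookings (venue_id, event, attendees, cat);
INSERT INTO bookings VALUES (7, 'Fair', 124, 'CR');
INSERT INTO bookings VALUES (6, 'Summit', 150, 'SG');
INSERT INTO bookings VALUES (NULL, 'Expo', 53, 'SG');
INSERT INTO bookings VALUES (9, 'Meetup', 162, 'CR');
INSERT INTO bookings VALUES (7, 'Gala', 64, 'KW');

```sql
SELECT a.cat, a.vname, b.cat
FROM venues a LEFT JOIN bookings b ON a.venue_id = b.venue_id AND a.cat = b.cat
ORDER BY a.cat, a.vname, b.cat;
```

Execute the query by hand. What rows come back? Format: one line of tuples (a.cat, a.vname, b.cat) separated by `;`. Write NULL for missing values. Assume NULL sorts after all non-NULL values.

(CR, Gallery, NULL); (CR, Studio, NULL); (KW, HallA, NULL); (SG, Gallery, NULL); (SG, Studio, NULL)

LEFT JOIN keeps every row from `venues`; unmatched rows get NULL for `bookings`'s columns.
Matching on a.venue_id = b.venue_id AND a.cat = b.cat. A NULL in a compared column never satisfies the condition.
Matched pairs: 0; unmatched a rows kept: 5.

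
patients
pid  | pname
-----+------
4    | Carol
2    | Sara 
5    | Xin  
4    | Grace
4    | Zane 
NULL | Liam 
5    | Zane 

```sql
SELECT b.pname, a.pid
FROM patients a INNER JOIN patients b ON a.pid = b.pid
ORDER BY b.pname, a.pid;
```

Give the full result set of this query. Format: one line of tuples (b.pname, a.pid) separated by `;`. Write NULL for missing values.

(Carol, 4); (Carol, 4); (Carol, 4); (Grace, 4); (Grace, 4); (Grace, 4); (Sara, 2); (Xin, 5); (Xin, 5); (Zane, 4); (Zane, 4); (Zane, 4); (Zane, 5); (Zane, 5)

INNER JOIN keeps only pairs where the ON condition holds.
Matching on a.pid = b.pid. A NULL in a compared column never satisfies the condition.
- a (pid=4) pairs with 3 row(s) of b.
- a (pid=2) pairs with 1 row(s) of b.
- a (pid=5) pairs with 2 row(s) of b.
- a (pid=4) pairs with 3 row(s) of b.
- a (pid=4) pairs with 3 row(s) of b.
- a (pid=NULL) has no partner → excluded.
- a (pid=5) pairs with 2 row(s) of b.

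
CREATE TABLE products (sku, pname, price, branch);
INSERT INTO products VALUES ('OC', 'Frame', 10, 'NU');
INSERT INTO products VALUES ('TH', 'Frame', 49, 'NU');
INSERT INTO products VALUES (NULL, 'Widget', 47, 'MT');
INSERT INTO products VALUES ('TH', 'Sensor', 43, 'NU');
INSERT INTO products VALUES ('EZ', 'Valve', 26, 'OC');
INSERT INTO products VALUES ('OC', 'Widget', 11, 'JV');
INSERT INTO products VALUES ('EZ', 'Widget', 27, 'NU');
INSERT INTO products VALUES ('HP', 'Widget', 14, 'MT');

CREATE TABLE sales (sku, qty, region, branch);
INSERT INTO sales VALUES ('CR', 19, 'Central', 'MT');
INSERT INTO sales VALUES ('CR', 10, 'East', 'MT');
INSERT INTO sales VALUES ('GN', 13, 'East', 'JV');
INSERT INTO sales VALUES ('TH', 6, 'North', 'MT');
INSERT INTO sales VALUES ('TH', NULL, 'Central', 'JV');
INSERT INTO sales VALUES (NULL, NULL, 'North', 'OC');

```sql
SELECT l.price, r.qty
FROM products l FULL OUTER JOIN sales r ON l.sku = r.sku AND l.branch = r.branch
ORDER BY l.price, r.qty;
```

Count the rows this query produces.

14

FULL OUTER JOIN keeps every row from both sides; unmatched rows get NULL for the other side's columns.
Matching on l.sku = r.sku AND l.branch = r.branch. A NULL in a compared column never satisfies the condition.
- sku=OC, branch=NU: no r row matches, row kept with r columns NULL.
- sku=TH, branch=NU: no r row matches, row kept with r columns NULL.
- sku=NULL, branch=MT: no r row matches, row kept with r columns NULL.
- sku=TH, branch=NU: no r row matches, row kept with r columns NULL.
- sku=EZ, branch=OC: no r row matches, row kept with r columns NULL.
- sku=OC, branch=JV: no r row matches, row kept with r columns NULL.
- sku=EZ, branch=NU: no r row matches, row kept with r columns NULL.
- sku=HP, branch=MT: no r row matches, row kept with r columns NULL.
- 6 r row(s) had no l match → kept, l columns NULL.
Total: 0 matched + 14 padded = 14 rows.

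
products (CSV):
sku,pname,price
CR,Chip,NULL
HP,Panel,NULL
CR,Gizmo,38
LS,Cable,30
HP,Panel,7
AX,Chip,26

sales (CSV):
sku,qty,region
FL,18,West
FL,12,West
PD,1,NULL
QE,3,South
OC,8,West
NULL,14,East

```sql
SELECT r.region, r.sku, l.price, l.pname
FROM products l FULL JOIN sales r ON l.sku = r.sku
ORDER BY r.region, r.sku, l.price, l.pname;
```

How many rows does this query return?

12

FULL OUTER JOIN keeps every row from both sides; unmatched rows get NULL for the other side's columns.
Matching on l.sku = r.sku. A NULL in a compared column never satisfies the condition.
- sku=CR: no r row matches, row kept with r columns NULL.
- sku=HP: no r row matches, row kept with r columns NULL.
- sku=CR: no r row matches, row kept with r columns NULL.
- sku=LS: no r row matches, row kept with r columns NULL.
- sku=HP: no r row matches, row kept with r columns NULL.
- sku=AX: no r row matches, row kept with r columns NULL.
- plus 6 unmatched r row(s), each kept with NULL l columns.
Total: 0 matched + 12 padded = 12 rows.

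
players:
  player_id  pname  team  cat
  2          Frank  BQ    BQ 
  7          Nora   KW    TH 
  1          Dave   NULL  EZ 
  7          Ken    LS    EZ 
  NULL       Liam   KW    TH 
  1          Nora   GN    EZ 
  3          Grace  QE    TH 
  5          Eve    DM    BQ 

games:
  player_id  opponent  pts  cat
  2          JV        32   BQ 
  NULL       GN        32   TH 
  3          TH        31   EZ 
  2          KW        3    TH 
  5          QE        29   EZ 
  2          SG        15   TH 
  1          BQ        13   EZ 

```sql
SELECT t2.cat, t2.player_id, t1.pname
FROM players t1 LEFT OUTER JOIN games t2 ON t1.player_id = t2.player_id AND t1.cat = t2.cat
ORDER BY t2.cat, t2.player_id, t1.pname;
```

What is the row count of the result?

8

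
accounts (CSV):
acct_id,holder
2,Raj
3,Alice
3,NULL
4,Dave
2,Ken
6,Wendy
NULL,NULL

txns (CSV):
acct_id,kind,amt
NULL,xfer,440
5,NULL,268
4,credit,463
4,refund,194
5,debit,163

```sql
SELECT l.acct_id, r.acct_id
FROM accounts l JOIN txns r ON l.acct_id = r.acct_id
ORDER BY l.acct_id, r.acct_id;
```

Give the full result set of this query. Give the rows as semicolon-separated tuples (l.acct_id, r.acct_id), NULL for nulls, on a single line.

(4, 4); (4, 4)

INNER JOIN keeps only pairs where the ON condition holds.
Matching on l.acct_id = r.acct_id. A NULL in a compared column never satisfies the condition.
- l[0] acct_id=2 → no match; dropped.
- l[1] acct_id=3 → no match; dropped.
- l[2] acct_id=3 → no match; dropped.
- l[3] acct_id=4 → 2 match(es) in r → 2 row(s).
- l[4] acct_id=2 → no match; dropped.
- l[5] acct_id=6 → no match; dropped.
- l[6] acct_id=NULL → no match; dropped.
After projecting and ordering:
l.acct_id | r.acct_id
4 | 4
4 | 4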